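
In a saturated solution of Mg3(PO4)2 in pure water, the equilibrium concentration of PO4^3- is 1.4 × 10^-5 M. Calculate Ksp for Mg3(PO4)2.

Mg3(PO4)2(s) ⇌ 3 Mg^2+(aq) + 2 PO4^3-(aq)
Stoichiometry gives [Mg^2+] = (3/2)[PO4^3-] = 2.10 × 10^-5 M.
Ksp = [Mg^2+]^3[PO4^3-]^2
Ksp = (2.10 x 10^-5)^3 × (1.4 x 10^-5)^2 = 1.8 × 10^-24

1.8e-24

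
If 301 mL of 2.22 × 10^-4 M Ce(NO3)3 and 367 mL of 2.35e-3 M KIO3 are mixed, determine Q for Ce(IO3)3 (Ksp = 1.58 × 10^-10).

Total volume = 301 + 367 = 668 mL.
[Ce^3+] = 2.22 × 10^-4 × (301/668) = 1.000 × 10^-4 M
[IO3^-] = 2.35 × 10^-3 × (367/668) = 1.291 × 10^-3 M
Ce(IO3)3(s) ⇌ Ce^3+(aq) + 3 IO3^-(aq), so Q = [Ce^3+][IO3^-]^3
Q = (1.000 × 10^-4)(1.291 × 10^-3)^3 = 2.15 x 10^-13
Q < Ksp, so no precipitate of Ce(IO3)3 forms.

Q = 2.15 x 10^-13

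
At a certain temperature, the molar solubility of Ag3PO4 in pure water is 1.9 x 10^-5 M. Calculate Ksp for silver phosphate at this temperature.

Ag3PO4(s) ⇌ 3 Ag^+(aq) + PO4^3-(aq)
If s mol/L of Ag3PO4 dissolves, [Ag^+] = 3s and [PO4^3-] = s.
Ksp = [Ag^+]^3[PO4^3-]
Ksp = (3s)^3s = 27s^4
With s = 1.9 × 10^-5: Ksp = 3.5 × 10^-18

Ksp = 3.5 × 10^-18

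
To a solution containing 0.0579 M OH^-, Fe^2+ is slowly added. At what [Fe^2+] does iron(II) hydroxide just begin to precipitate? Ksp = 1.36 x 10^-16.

Fe(OH)2(s) ⇌ Fe^2+ + 2 OH^-
Ksp = [Fe^2+][OH^-]^2
Precipitation begins when Q = Ksp. With [OH^-] = 0.0579 M:
1.36 x 10^-16 = (0.0579)^2 × [Fe^2+]
[Fe^2+] = (1.36 x 10^-16 / 3.352 × 10^-3) = 4.06 × 10^-14 M

[Fe^2+] = 4.06e-14 M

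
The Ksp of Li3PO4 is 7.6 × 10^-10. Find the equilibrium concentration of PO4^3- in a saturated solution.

Li3PO4(s) <=> 3 Li^+(aq) + PO4^3-(aq)
Ksp = [Li^+]^3[PO4^3-]
For each mole of Li3PO4 that dissolves: [Li^+] = 3s, [PO4^3-] = s.
So Ksp = (3s)^3 × s = 27s^4
s = (7.6 × 10^-10 / 27)^(1/4) = 2.30 × 10^-3 M
[PO4^3-] = s = 2.3 x 10^-3 M

2.3 x 10^-3 M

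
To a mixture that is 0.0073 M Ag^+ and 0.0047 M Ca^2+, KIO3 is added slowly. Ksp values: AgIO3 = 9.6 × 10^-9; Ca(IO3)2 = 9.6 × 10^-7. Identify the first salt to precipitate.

Precipitation of each salt starts when its ion product equals its Ksp.
For AgIO3: 9.6 × 10^-9 = 0.0073 × [IO3^-]  ⇒  [IO3^-] = 1.3 × 10^-6 M.
For Ca(IO3)2: 9.6 × 10^-7 = 0.0047 × [IO3^-]^2  ⇒  [IO3^-] = 1.4 x 10^-2 M.
The salt with the lower threshold [IO3^-] precipitates first: AgIO3.

AgIO3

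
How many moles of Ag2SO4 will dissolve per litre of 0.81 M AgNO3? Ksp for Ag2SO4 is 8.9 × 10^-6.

Ag2SO4(s) ⇌ 2 Ag^+ + SO4^2-
Ksp = [Ag^+]^2[SO4^2-]
If s mol/L dissolves here, [Ag^+] = 0.81 + 2s ≈ 0.81, [SO4^2-] = s (Ksp is small, so little additional dissolves).
Ksp ≈ (0.81)^2 × s
s = 1.4 × 10^-5 M
Check: 2s = 2.7 x 10^-5 ≪ 0.81, so the approximation is valid.

1.4e-5 M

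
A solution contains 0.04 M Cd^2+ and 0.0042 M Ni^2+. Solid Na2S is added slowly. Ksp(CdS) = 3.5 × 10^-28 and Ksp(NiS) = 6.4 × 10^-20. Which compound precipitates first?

CdS

Precipitation of each salt starts when its ion product equals its Ksp.
For CdS: 3.5 × 10^-28 = 0.04 × [S^2-]  ⇒  [S^2-] = 8.8 × 10^-27 M.
For NiS: 6.4 × 10^-20 = 0.0042 × [S^2-]  ⇒  [S^2-] = 1.5 × 10^-17 M.
The salt with the lower threshold [S^2-] precipitates first: CdS.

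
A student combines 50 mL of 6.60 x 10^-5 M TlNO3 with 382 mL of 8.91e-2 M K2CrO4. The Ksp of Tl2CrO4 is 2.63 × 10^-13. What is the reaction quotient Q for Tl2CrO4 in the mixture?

Total volume = 50 + 382 = 432 mL.
[Tl^+] = 6.60 x 10^-5 × (50/432) = 7.639 x 10^-6 M
[CrO4^2-] = 8.91 × 10^-2 × (382/432) = 7.879 × 10^-2 M
Tl2CrO4(s) ⇌ 2 Tl^+(aq) + CrO4^2-(aq), so Q = [Tl^+]^2[CrO4^2-]
Q = (7.639 × 10^-6)^2(7.879 × 10^-2) = 4.60 × 10^-12
Q > Ksp, so Tl2CrO4 will precipitate.

Q ≈ 4.60 × 10^-12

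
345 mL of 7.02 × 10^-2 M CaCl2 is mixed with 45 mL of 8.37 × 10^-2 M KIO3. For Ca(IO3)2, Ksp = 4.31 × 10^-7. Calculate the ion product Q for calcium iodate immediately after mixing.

Q = 5.79e-6

Total volume = 345 + 45 = 390 mL.
[Ca^2+] = 7.02 × 10^-2 × (345/390) = 6.210 × 10^-2 M
[IO3^-] = 8.37 × 10^-2 × (45/390) = 9.658 × 10^-3 M
Ca(IO3)2(s) ⇌ Ca^2+ + 2 IO3^-, so Q = [Ca^2+][IO3^-]^2
Q = (6.210 × 10^-2)(9.658 × 10^-3)^2 = 5.79 × 10^-6
Q > Ksp, so Ca(IO3)2 will precipitate.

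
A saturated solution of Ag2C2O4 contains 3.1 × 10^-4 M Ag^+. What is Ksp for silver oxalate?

1.5e-11

Ag2C2O4(s) <=> 2 Ag^+(aq) + C2O4^2-(aq)
Stoichiometry gives [C2O4^2-] = (1/2)[Ag^+] = 1.55 × 10^-4 M.
Ksp = [Ag^+]^2[C2O4^2-]
Ksp = (3.1 × 10^-4)^2 × 1.55 × 10^-4 = 1.5 × 10^-11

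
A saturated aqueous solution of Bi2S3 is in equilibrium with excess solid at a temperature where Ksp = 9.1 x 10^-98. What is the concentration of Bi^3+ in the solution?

[Bi^3+] ≈ 3.1e-20 M

Bi2S3(s) ⇌ 2 Bi^3+(aq) + 3 S^2-(aq)
Ksp = [Bi^3+]^2[S^2-]^3
If s mol/L of Bi2S3 dissolves, [Bi^3+] = 2s and [S^2-] = 3s.
Ksp = (2s)^2(3s)^3 = 108s^5
s = (9.1 x 10^-98 / 108)^(1/5) = 1.53 x 10^-20 M
[Bi^3+] = 2s = 3.1 × 10^-20 M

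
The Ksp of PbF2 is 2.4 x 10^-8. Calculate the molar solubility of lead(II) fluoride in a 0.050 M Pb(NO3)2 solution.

PbF2(s) ⇌ Pb^2+ + 2 F^-
Ksp = [Pb^2+][F^-]^2
If s mol/L dissolves here, [Pb^2+] = 0.050 + s ≈ 0.050, [F^-] = 2s (Ksp is small, so little additional dissolves).
Ksp ≈ 0.050 × (2s)^2
s = 3.5 x 10^-4 M
Check: s = 3.5 x 10^-4 ≪ 0.050, so the approximation is valid.

s ≈ 3.5 x 10^-4 M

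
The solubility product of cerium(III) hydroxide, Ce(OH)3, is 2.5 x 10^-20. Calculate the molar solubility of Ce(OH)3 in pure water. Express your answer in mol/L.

s ≈ 5.5 x 10^-6 M

Ce(OH)3(s) ⇌ Ce^3+ + 3 OH^-
Ksp = [Ce^3+][OH^-]^3
With molar solubility s: [Ce^3+] = s, [OH^-] = 3s.
Substituting: Ksp = s(3s)^3 = 27s^4
Solving, s = (2.5 x 10^-20/27)^(1/4) = 5.5 × 10^-6 M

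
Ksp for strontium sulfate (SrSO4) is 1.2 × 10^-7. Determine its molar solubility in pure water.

SrSO4(s) ⇌ Sr^2+ + SO4^2-
Ksp = [Sr^2+][SO4^2-]
For each mole of SrSO4 that dissolves: [Sr^2+] = s, [SO4^2-] = s.
Ksp = s^2
s = (1.2 × 10^-7)^(1/2) = 3.5 × 10^-4 M

s ≈ 3.5 × 10^-4 M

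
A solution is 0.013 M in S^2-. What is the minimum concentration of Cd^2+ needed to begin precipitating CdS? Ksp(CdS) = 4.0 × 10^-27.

CdS(s) <=> Cd^2+(aq) + S^2-(aq)
Ksp = [Cd^2+][S^2-]
Precipitation begins when Q = Ksp. With [S^2-] = 0.013 M:
4.0 × 10^-27 = (0.013) × [Cd^2+]
[Cd^2+] = (4.0 × 10^-27 / 1.3 × 10^-2) = 3.1 × 10^-25 M

[Cd^2+] = 3.1e-25 M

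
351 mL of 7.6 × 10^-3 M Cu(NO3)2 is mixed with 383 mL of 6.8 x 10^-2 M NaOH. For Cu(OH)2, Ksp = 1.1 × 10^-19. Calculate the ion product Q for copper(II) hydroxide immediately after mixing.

4.6 x 10^-6

Total volume = 351 + 383 = 734 mL.
[Cu^2+] = 7.6 x 10^-3 × (351/734) = 3.63 × 10^-3 M
[OH^-] = 6.8 × 10^-2 × (383/734) = 3.55 × 10^-2 M
Cu(OH)2(s) ⇌ Cu^2+ + 2 OH^-, so Q = [Cu^2+][OH^-]^2
Q = (3.63 x 10^-3)(3.55 × 10^-2)^2 = 4.6 × 10^-6
Q > Ksp, so Cu(OH)2 will precipitate.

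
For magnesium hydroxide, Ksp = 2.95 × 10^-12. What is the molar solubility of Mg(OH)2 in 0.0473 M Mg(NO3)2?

3.95e-6 M

Mg(OH)2(s) ⇌ Mg^2+ + 2 OH^-
Ksp = [Mg^2+][OH^-]^2
If s mol/L dissolves here, [Mg^2+] = 0.0473 + s ≈ 0.0473, [OH^-] = 2s (common-ion effect: Mg^2+ is already 0.0473 M).
Ksp ≈ 0.0473 × (2s)^2
s = 3.95 × 10^-6 M
Check: s = 3.9 × 10^-6 ≪ 0.0473, so the approximation is valid.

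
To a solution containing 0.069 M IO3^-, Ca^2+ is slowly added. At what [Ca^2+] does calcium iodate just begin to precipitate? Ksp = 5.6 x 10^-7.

[Ca^2+] ≈ 1.2 × 10^-4 M

Ca(IO3)2(s) <=> Ca^2+ + 2 IO3^-
Ksp = [Ca^2+][IO3^-]^2
Precipitation begins when Q = Ksp. With [IO3^-] = 0.069 M:
5.6 x 10^-7 = (0.069)^2 × [Ca^2+]
[Ca^2+] = (5.6 x 10^-7 / 4.76 × 10^-3) = 1.2 x 10^-4 M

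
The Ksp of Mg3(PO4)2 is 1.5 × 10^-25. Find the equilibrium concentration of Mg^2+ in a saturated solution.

1.3e-5 M

Mg3(PO4)2(s) <=> 3 Mg^2+ + 2 PO4^3-
Ksp = [Mg^2+]^3[PO4^3-]^2
Let s = molar solubility. Then [Mg^2+] = 3s and [PO4^3-] = 2s.
Ksp = (3s)^3(2s)^2 = 108s^5
s^5 = 1.5 × 10^-25 / 108, so s = 4.25 × 10^-6 M
[Mg^2+] = 3s = 1.3 × 10^-5 M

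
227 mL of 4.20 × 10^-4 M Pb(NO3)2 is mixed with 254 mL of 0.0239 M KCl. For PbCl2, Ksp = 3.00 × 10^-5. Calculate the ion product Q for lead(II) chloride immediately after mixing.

Q = 3.16 × 10^-8

Total volume = 227 + 254 = 481 mL.
[Pb^2+] = 4.20 x 10^-4 × (227/481) = 1.982 × 10^-4 M
[Cl^-] = 2.39 x 10^-2 × (254/481) = 1.262 × 10^-2 M
PbCl2(s) ⇌ Pb^2+(aq) + 2 Cl^-(aq), so Q = [Pb^2+][Cl^-]^2
Q = (1.982 × 10^-4)(1.262 x 10^-2)^2 = 3.16 x 10^-8
Q < Ksp, so no precipitate of PbCl2 forms.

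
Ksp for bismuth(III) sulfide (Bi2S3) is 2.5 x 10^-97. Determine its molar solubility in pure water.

Bi2S3(s) <=> 2 Bi^3+(aq) + 3 S^2-(aq)
Ksp = [Bi^3+]^2[S^2-]^3
For each mole of Bi2S3 that dissolves: [Bi^3+] = 2s, [S^2-] = 3s.
Substituting: Ksp = (2s)^2(3s)^3 = 108s^5
s = (2.5 x 10^-97 / 108)^(1/5) = 1.9 × 10^-20 M

s ≈ 1.9 x 10^-20 M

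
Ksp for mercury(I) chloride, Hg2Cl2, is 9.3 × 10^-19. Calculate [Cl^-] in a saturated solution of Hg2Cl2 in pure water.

Hg2Cl2(s) ⇌ Hg2^2+ + 2 Cl^-
Ksp = [Hg2^2+][Cl^-]^2
Let s = molar solubility. Then [Hg2^2+] = s and [Cl^-] = 2s.
Ksp = s(2s)^2 = 4s^3
s^3 = 9.3 × 10^-19 / 4, so s = 6.15 x 10^-7 M
[Cl^-] = 2s = 1.2 x 10^-6 M

[Cl^-] = 1.2 × 10^-6 M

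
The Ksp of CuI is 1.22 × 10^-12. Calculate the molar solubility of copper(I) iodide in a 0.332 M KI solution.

CuI(s) ⇌ Cu^+ + I^-
Ksp = [Cu^+][I^-]
Let s = moles of CuI that dissolve per litre. [Cu^+] = s, [I^-] = 0.332 + s ≈ 0.332 (since I^- from KI dominates).
Ksp ≈ s × 0.332
s = 3.67 × 10^-12 M
Check: s = 3.7 x 10^-12 ≪ 0.332, so the approximation is valid.

s = 3.67 × 10^-12 M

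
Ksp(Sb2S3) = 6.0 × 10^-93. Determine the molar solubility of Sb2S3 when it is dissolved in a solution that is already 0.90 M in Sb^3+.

Sb2S3(s) <=> 2 Sb^3+(aq) + 3 S^2-(aq)
Ksp = [Sb^3+]^2[S^2-]^3
If s mol/L dissolves here, [Sb^3+] = 0.90 + 2s ≈ 0.90, [S^2-] = 3s (Ksp is small, so little additional dissolves).
Ksp ≈ (0.90)^2 × (3s)^3
s = 6.5 x 10^-32 M
Check: 2s = 1.3 x 10^-31 ≪ 0.90, so the approximation is valid.

6.5 × 10^-32 M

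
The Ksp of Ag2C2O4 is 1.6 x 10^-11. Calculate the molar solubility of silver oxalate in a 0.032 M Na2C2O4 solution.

1.1 x 10^-5 M

Ag2C2O4(s) ⇌ 2 Ag^+ + C2O4^2-
Ksp = [Ag^+]^2[C2O4^2-]
Let s be the molar solubility in this solution. [Ag^+] = 2s, [C2O4^2-] = 0.032 + s ≈ 0.032 (since C2O4^2- from Na2C2O4 dominates).
Ksp ≈ (2s)^2 × 0.032
s = 1.1 × 10^-5 M
Check: s = 1.1 × 10^-5 ≪ 0.032, so the approximation is valid.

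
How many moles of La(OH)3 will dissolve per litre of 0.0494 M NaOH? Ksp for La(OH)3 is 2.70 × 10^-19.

s ≈ 2.24e-15 M

La(OH)3(s) ⇌ La^3+(aq) + 3 OH^-(aq)
Ksp = [La^3+][OH^-]^3
If s mol/L dissolves here, [La^3+] = s, [OH^-] = 0.0494 + 3s ≈ 0.0494 (Ksp is small, so little additional dissolves).
Ksp ≈ s × (0.0494)^3
s = 2.24 × 10^-15 M
Check: 3s = 6.7 × 10^-15 ≪ 0.0494, so the approximation is valid.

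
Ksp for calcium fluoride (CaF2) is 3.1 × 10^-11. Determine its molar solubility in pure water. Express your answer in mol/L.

CaF2(s) ⇌ Ca^2+(aq) + 2 F^-(aq)
Ksp = [Ca^2+][F^-]^2
For each mole of CaF2 that dissolves: [Ca^2+] = s, [F^-] = 2s.
Substituting: Ksp = s(2s)^2 = 4s^3
s = (3.1 × 10^-11 / 4)^(1/3) = 2.0 × 10^-4 M

2.0 × 10^-4 M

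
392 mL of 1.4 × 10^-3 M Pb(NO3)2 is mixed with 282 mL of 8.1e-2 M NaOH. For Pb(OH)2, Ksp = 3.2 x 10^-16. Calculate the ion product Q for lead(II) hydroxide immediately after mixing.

Total volume = 392 + 282 = 674 mL.
[Pb^2+] = 1.4 × 10^-3 × (392/674) = 8.14 x 10^-4 M
[OH^-] = 8.1 x 10^-2 × (282/674) = 3.39 x 10^-2 M
Pb(OH)2(s) ⇌ Pb^2+(aq) + 2 OH^-(aq), so Q = [Pb^2+][OH^-]^2
Q = (8.14 × 10^-4)(3.39 × 10^-2)^2 = 9.4 x 10^-7
Q > Ksp, so Pb(OH)2 will precipitate.

9.4 x 10^-7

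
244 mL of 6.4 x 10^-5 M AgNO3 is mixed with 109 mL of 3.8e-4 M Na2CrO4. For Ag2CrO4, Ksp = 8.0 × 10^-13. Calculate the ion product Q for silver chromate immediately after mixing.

Q ≈ 2.3 x 10^-13

Total volume = 244 + 109 = 353 mL.
[Ag^+] = 6.4 × 10^-5 × (244/353) = 4.42 x 10^-5 M
[CrO4^2-] = 3.8 × 10^-4 × (109/353) = 1.17 × 10^-4 M
Ag2CrO4(s) ⇌ 2 Ag^+(aq) + CrO4^2-(aq), so Q = [Ag^+]^2[CrO4^2-]
Q = (4.42 × 10^-5)^2(1.17 x 10^-4) = 2.3 × 10^-13
Q < Ksp, so no precipitate of Ag2CrO4 forms.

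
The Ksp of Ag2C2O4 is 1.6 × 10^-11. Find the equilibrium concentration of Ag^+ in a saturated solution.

Ag2C2O4(s) ⇌ 2 Ag^+ + C2O4^2-
Ksp = [Ag^+]^2[C2O4^2-]
With molar solubility s: [Ag^+] = 2s, [C2O4^2-] = s.
So Ksp = (2s)^2 × s = 4s^3
s = (1.6 × 10^-11 / 4)^(1/3) = 1.59 x 10^-4 M
[Ag^+] = 2s = 3.2 × 10^-4 M

3.2 × 10^-4 M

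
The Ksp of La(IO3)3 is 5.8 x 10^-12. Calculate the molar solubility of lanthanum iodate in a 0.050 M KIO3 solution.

s = 4.6 x 10^-8 M

La(IO3)3(s) <=> La^3+ + 3 IO3^-
Ksp = [La^3+][IO3^-]^3
If s mol/L dissolves here, [La^3+] = s, [IO3^-] = 0.050 + 3s ≈ 0.050 (common-ion effect: IO3^- is already 0.050 M).
Ksp ≈ s × (0.050)^3
s = 4.6 × 10^-8 M
Check: 3s = 1.4 × 10^-7 ≪ 0.050, so the approximation is valid.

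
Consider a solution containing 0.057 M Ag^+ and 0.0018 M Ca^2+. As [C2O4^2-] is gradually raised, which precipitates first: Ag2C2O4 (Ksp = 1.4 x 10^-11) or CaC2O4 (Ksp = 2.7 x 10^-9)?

Ag2C2O4

Each salt begins to precipitate when Q = Ksp, i.e. when [C2O4^2-] reaches its threshold.
For Ag2C2O4: 1.4 x 10^-11 = (0.057)^2 × [C2O4^2-]  ⇒  [C2O4^2-] = 4.3 x 10^-9 M.
For CaC2O4: 2.7 x 10^-9 = 0.0018 × [C2O4^2-]  ⇒  [C2O4^2-] = 1.5 × 10^-6 M.
The salt with the lower threshold [C2O4^2-] precipitates first: Ag2C2O4.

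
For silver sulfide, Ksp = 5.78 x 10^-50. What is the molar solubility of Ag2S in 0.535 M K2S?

s ≈ 1.64e-25 M

Ag2S(s) <=> 2 Ag^+(aq) + S^2-(aq)
Ksp = [Ag^+]^2[S^2-]
Let s = moles of Ag2S that dissolve per litre. [Ag^+] = 2s, [S^2-] = 0.535 + s ≈ 0.535 (Ksp is small, so little additional dissolves).
Ksp ≈ (2s)^2 × 0.535
s = 1.64 × 10^-25 M
Check: s = 1.6 x 10^-25 ≪ 0.535, so the approximation is valid.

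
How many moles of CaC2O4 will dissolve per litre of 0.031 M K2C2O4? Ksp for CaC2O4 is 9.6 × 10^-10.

3.1e-8 M

CaC2O4(s) ⇌ Ca^2+ + C2O4^2-
Ksp = [Ca^2+][C2O4^2-]
If s mol/L dissolves here, [Ca^2+] = s, [C2O4^2-] = 0.031 + s ≈ 0.031 (common-ion effect: C2O4^2- is already 0.031 M).
Ksp ≈ s × 0.031
s = 3.1 × 10^-8 M
Check: s = 3.1 x 10^-8 ≪ 0.031, so the approximation is valid.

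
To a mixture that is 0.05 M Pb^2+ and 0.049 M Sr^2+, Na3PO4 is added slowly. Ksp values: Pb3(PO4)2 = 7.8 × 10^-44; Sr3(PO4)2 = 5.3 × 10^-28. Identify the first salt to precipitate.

Precipitation of each salt starts when its ion product equals its Ksp.
For Pb3(PO4)2: 7.8 × 10^-44 = (0.05)^3 × [PO4^3-]^2  ⇒  [PO4^3-] = 2.5 × 10^-20 M.
For Sr3(PO4)2: 5.3 × 10^-28 = (0.049)^3 × [PO4^3-]^2  ⇒  [PO4^3-] = 2.1 x 10^-12 M.
The salt with the lower threshold [PO4^3-] precipitates first: Pb3(PO4)2.

Pb3(PO4)2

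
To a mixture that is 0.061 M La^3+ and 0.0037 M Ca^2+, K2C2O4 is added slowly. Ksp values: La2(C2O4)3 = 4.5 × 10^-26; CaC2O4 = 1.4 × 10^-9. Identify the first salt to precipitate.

Precipitation of each salt starts when its ion product equals its Ksp.
For La2(C2O4)3: 4.5 × 10^-26 = (0.061)^2 × [C2O4^2-]^3  ⇒  [C2O4^2-] = 2.3 × 10^-8 M.
For CaC2O4: 1.4 × 10^-9 = 0.0037 × [C2O4^2-]  ⇒  [C2O4^2-] = 3.8 × 10^-7 M.
The salt with the lower threshold [C2O4^2-] precipitates first: La2(C2O4)3.

La2(C2O4)3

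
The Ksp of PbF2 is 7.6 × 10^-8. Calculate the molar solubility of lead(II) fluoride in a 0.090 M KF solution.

PbF2(s) ⇌ Pb^2+(aq) + 2 F^-(aq)
Ksp = [Pb^2+][F^-]^2
Let s be the molar solubility in this solution. [Pb^2+] = s, [F^-] = 0.090 + 2s ≈ 0.090 (common-ion effect: F^- is already 0.090 M).
Ksp ≈ s × (0.090)^2
s = 9.4 x 10^-6 M
Check: 2s = 1.9 × 10^-5 ≪ 0.090, so the approximation is valid.

s = 9.4e-6 M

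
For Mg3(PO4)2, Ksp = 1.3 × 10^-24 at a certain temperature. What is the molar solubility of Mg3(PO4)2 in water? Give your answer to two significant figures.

Mg3(PO4)2(s) ⇌ 3 Mg^2+ + 2 PO4^3-
Ksp = [Mg^2+]^3[PO4^3-]^2
With molar solubility s: [Mg^2+] = 3s, [PO4^3-] = 2s.
So Ksp = (3s)^3 × (2s)^2 = 108s^5
s = (1.3 × 10^-24 / 108)^(1/5) = 6.5 x 10^-6 M

6.5 × 10^-6 M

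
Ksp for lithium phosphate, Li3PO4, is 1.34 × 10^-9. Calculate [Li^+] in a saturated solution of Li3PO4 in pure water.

Li3PO4(s) ⇌ 3 Li^+(aq) + PO4^3-(aq)
Ksp = [Li^+]^3[PO4^3-]
For each mole of Li3PO4 that dissolves: [Li^+] = 3s, [PO4^3-] = s.
Substituting: Ksp = (3s)^3s = 27s^4
s = (1.34 × 10^-9 / 27)^(1/4) = 2.654 × 10^-3 M
[Li^+] = 3s = 7.96 × 10^-3 M

[Li^+] = 7.96e-3 M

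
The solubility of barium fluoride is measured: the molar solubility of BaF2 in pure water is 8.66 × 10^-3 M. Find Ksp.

BaF2(s) ⇌ Ba^2+ + 2 F^-
For each mole of BaF2 that dissolves: [Ba^2+] = s, [F^-] = 2s.
Ksp = [Ba^2+][F^-]^2
Ksp = s(2s)^2 = 4s^3
With s = 8.66 x 10^-3: Ksp = 2.60 × 10^-6

Ksp = 2.60 × 10^-6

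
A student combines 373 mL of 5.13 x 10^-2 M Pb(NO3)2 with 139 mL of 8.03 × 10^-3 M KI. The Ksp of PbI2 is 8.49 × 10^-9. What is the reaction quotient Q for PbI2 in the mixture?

Q = 1.78 x 10^-7

Total volume = 373 + 139 = 512 mL.
[Pb^2+] = 5.13 × 10^-2 × (373/512) = 3.737 × 10^-2 M
[I^-] = 8.03 × 10^-3 × (139/512) = 2.180 x 10^-3 M
PbI2(s) ⇌ Pb^2+(aq) + 2 I^-(aq), so Q = [Pb^2+][I^-]^2
Q = (3.737 × 10^-2)(2.180 × 10^-3)^2 = 1.78 × 10^-7
Q > Ksp, so PbI2 will precipitate.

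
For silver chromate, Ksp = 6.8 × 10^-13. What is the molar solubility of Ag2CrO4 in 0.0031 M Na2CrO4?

s = 7.4e-6 M

Ag2CrO4(s) ⇌ 2 Ag^+ + CrO4^2-
Ksp = [Ag^+]^2[CrO4^2-]
Let s = moles of Ag2CrO4 that dissolve per litre. [Ag^+] = 2s, [CrO4^2-] = 0.0031 + s ≈ 0.0031 (common-ion effect: CrO4^2- is already 0.0031 M).
Ksp ≈ (2s)^2 × 0.0031
s = 7.4 x 10^-6 M
Check: s = 7.4 × 10^-6 ≪ 0.0031, so the approximation is valid.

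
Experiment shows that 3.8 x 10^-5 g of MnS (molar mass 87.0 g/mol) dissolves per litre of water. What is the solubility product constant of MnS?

Ksp ≈ 1.9e-13

Molar solubility s = (3.8 × 10^-5 g/L) / (87.0 g/mol) = 4.37 × 10^-7 M.
MnS(s) ⇌ Mn^2+(aq) + S^2-(aq)
For each mole of MnS that dissolves: [Mn^2+] = s, [S^2-] = s.
Ksp = [Mn^2+][S^2-]
Ksp = s^2
With s = 4.37 × 10^-7: Ksp = 1.9 × 10^-13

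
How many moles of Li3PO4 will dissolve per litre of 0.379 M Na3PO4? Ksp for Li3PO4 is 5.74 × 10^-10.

Li3PO4(s) <=> 3 Li^+(aq) + PO4^3-(aq)
Ksp = [Li^+]^3[PO4^3-]
Let s = moles of Li3PO4 that dissolve per litre. [Li^+] = 3s, [PO4^3-] = 0.379 + s ≈ 0.379 (Ksp is small, so little additional dissolves).
Ksp ≈ (3s)^3 × 0.379
s = 3.83 × 10^-4 M
Check: s = 3.8 x 10^-4 ≪ 0.379, so the approximation is valid.

s ≈ 3.83 × 10^-4 M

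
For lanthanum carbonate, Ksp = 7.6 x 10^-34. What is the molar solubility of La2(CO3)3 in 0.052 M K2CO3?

La2(CO3)3(s) ⇌ 2 La^3+ + 3 CO3^2-
Ksp = [La^3+]^2[CO3^2-]^3
If s mol/L dissolves here, [La^3+] = 2s, [CO3^2-] = 0.052 + 3s ≈ 0.052 (common-ion effect: CO3^2- is already 0.052 M).
Ksp ≈ (2s)^2 × (0.052)^3
s = 1.2 × 10^-15 M
Check: 3s = 3.5 × 10^-15 ≪ 0.052, so the approximation is valid.

1.2 × 10^-15 M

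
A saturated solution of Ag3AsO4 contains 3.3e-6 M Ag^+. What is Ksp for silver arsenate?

Ksp ≈ 4.0e-23

Ag3AsO4(s) ⇌ 3 Ag^+(aq) + AsO4^3-(aq)
Stoichiometry gives [AsO4^3-] = (1/3)[Ag^+] = 1.10 × 10^-6 M.
Ksp = [Ag^+]^3[AsO4^3-]
Ksp = (3.3 x 10^-6)^3 × 1.10 x 10^-6 = 4.0 × 10^-23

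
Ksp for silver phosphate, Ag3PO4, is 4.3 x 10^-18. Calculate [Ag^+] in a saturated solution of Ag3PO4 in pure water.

6.0e-5 M

Ag3PO4(s) <=> 3 Ag^+(aq) + PO4^3-(aq)
Ksp = [Ag^+]^3[PO4^3-]
If s mol/L of Ag3PO4 dissolves, [Ag^+] = 3s and [PO4^3-] = s.
Ksp = (3s)^3s = 27s^4
s = (4.3 x 10^-18 / 27)^(1/4) = 2.00 × 10^-5 M
[Ag^+] = 3s = 6.0 x 10^-5 M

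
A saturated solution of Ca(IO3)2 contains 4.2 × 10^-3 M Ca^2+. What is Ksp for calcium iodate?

Ksp = 3.0e-7

Ca(IO3)2(s) ⇌ Ca^2+ + 2 IO3^-
Stoichiometry gives [IO3^-] = (2/1)[Ca^2+] = 8.40 × 10^-3 M.
Ksp = [Ca^2+][IO3^-]^2
Ksp = 4.2 × 10^-3 × (8.40 × 10^-3)^2 = 3.0 x 10^-7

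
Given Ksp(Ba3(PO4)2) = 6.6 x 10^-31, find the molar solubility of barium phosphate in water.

Ba3(PO4)2(s) ⇌ 3 Ba^2+ + 2 PO4^3-
Ksp = [Ba^2+]^3[PO4^3-]^2
For each mole of Ba3(PO4)2 that dissolves: [Ba^2+] = 3s, [PO4^3-] = 2s.
Ksp = (3s)^3(2s)^2 = 108s^5
s^5 = 6.6 x 10^-31 / 108, so s = 3.6 × 10^-7 M

s ≈ 3.6e-7 M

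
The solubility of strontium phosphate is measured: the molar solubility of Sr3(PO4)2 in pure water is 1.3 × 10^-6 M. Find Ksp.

Sr3(PO4)2(s) ⇌ 3 Sr^2+(aq) + 2 PO4^3-(aq)
For each mole of Sr3(PO4)2 that dissolves: [Sr^2+] = 3s, [PO4^3-] = 2s.
Ksp = [Sr^2+]^3[PO4^3-]^2
Substituting: Ksp = (3s)^3(2s)^2 = 108s^5
With s = 1.3 × 10^-6: Ksp = 4.0 x 10^-28

4.0 × 10^-28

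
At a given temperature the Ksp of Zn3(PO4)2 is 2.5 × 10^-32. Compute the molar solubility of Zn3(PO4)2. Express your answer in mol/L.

Zn3(PO4)2(s) ⇌ 3 Zn^2+(aq) + 2 PO4^3-(aq)
Ksp = [Zn^2+]^3[PO4^3-]^2
Let s = molar solubility. Then [Zn^2+] = 3s and [PO4^3-] = 2s.
So Ksp = (3s)^3 × (2s)^2 = 108s^5
s^5 = 2.5 × 10^-32 / 108, so s = 1.9 x 10^-7 M

s = 1.9 x 10^-7 M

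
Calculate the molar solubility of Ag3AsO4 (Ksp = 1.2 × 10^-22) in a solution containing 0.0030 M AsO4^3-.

s = 1.1 × 10^-7 M

Ag3AsO4(s) ⇌ 3 Ag^+(aq) + AsO4^3-(aq)
Ksp = [Ag^+]^3[AsO4^3-]
If s mol/L dissolves here, [Ag^+] = 3s, [AsO4^3-] = 0.0030 + s ≈ 0.0030 (common-ion effect: AsO4^3- is already 0.0030 M).
Ksp ≈ (3s)^3 × 0.0030
s = 1.1 x 10^-7 M
Check: s = 1.1 × 10^-7 ≪ 0.0030, so the approximation is valid.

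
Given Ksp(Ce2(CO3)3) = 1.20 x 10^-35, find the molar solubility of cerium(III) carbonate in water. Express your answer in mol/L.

Ce2(CO3)3(s) ⇌ 2 Ce^3+(aq) + 3 CO3^2-(aq)
Ksp = [Ce^3+]^2[CO3^2-]^3
With molar solubility s: [Ce^3+] = 2s, [CO3^2-] = 3s.
Substituting: Ksp = (2s)^2(3s)^3 = 108s^5
Solving, s = (1.20 x 10^-35/108)^(1/5) = 4.07 × 10^-8 M

s = 4.07 x 10^-8 M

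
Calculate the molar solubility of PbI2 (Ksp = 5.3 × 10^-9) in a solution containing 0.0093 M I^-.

PbI2(s) ⇌ Pb^2+ + 2 I^-
Ksp = [Pb^2+][I^-]^2
Let s be the molar solubility in this solution. [Pb^2+] = s, [I^-] = 0.0093 + 2s ≈ 0.0093 (since the I^- already present dominates).
Ksp ≈ s × (0.0093)^2
s = 6.1 × 10^-5 M
Check: 2s = 1.2 × 10^-4 ≪ 0.0093, so the approximation is valid.

s ≈ 6.1e-5 M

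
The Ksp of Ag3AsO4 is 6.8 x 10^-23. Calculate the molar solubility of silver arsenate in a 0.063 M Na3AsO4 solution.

Ag3AsO4(s) ⇌ 3 Ag^+ + AsO4^3-
Ksp = [Ag^+]^3[AsO4^3-]
Let s = moles of Ag3AsO4 that dissolve per litre. [Ag^+] = 3s, [AsO4^3-] = 0.063 + s ≈ 0.063 (since AsO4^3- from Na3AsO4 dominates).
Ksp ≈ (3s)^3 × 0.063
s = 3.4 × 10^-8 M
Check: s = 3.4 × 10^-8 ≪ 0.063, so the approximation is valid.

s ≈ 3.4 × 10^-8 M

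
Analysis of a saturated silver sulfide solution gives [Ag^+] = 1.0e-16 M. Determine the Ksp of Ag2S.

5.0 × 10^-49

Ag2S(s) ⇌ 2 Ag^+(aq) + S^2-(aq)
Stoichiometry gives [S^2-] = (1/2)[Ag^+] = 5.00 × 10^-17 M.
Ksp = [Ag^+]^2[S^2-]
Ksp = (1.0 × 10^-16)^2 × 5.00 × 10^-17 = 5.0 × 10^-49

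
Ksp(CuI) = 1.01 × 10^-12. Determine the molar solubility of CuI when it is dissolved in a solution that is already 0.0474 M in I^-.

s = 2.13 x 10^-11 M

CuI(s) ⇌ Cu^+ + I^-
Ksp = [Cu^+][I^-]
If s mol/L dissolves here, [Cu^+] = s, [I^-] = 0.0474 + s ≈ 0.0474 (Ksp is small, so little additional dissolves).
Ksp ≈ s × 0.0474
s = 2.13 x 10^-11 M
Check: s = 2.1 × 10^-11 ≪ 0.0474, so the approximation is valid.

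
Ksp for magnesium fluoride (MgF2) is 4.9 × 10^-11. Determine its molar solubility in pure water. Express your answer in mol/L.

s = 2.3 × 10^-4 M

MgF2(s) <=> Mg^2+(aq) + 2 F^-(aq)
Ksp = [Mg^2+][F^-]^2
If s mol/L of MgF2 dissolves, [Mg^2+] = s and [F^-] = 2s.
So Ksp = s × (2s)^2 = 4s^3
s^3 = 4.9 × 10^-11 / 4, so s = 2.3 × 10^-4 M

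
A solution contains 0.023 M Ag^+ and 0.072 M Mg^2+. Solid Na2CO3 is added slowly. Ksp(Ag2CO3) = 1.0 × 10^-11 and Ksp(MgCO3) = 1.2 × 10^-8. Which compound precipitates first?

Ag2CO3

Each salt begins to precipitate when Q = Ksp, i.e. when [CO3^2-] reaches its threshold.
For Ag2CO3: 1.0 × 10^-11 = (0.023)^2 × [CO3^2-]  ⇒  [CO3^2-] = 1.9 × 10^-8 M.
For MgCO3: 1.2 × 10^-8 = 0.072 × [CO3^2-]  ⇒  [CO3^2-] = 1.7 × 10^-7 M.
The salt with the lower threshold [CO3^2-] precipitates first: Ag2CO3.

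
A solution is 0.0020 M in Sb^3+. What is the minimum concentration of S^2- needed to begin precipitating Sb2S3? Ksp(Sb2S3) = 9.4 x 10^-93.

Sb2S3(s) ⇌ 2 Sb^3+(aq) + 3 S^2-(aq)
Ksp = [Sb^3+]^2[S^2-]^3
Precipitation begins when Q = Ksp. With [Sb^3+] = 0.0020 M:
9.4 x 10^-93 = (0.0020)^2 × [S^2-]^3
[S^2-] = (9.4 x 10^-93 / 4.00 x 10^-6)^(1/3) = 1.3 x 10^-29 M

[S^2-] ≈ 1.3e-29 M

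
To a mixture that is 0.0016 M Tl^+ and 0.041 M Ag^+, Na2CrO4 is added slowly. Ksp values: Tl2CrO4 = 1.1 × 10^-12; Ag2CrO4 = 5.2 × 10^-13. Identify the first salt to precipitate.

Ag2CrO4

Each salt begins to precipitate when Q = Ksp, i.e. when [CrO4^2-] reaches its threshold.
For Tl2CrO4: 1.1 × 10^-12 = (0.0016)^2 × [CrO4^2-]  ⇒  [CrO4^2-] = 4.3 × 10^-7 M.
For Ag2CrO4: 5.2 × 10^-13 = (0.041)^2 × [CrO4^2-]  ⇒  [CrO4^2-] = 3.1 × 10^-10 M.
The salt with the lower threshold [CrO4^2-] precipitates first: Ag2CrO4.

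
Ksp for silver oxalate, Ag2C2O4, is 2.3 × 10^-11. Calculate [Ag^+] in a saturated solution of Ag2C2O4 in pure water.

Ag2C2O4(s) <=> 2 Ag^+(aq) + C2O4^2-(aq)
Ksp = [Ag^+]^2[C2O4^2-]
If s mol/L of Ag2C2O4 dissolves, [Ag^+] = 2s and [C2O4^2-] = s.
So Ksp = (2s)^2 × s = 4s^3
Solving, s = (2.3 × 10^-11/4)^(1/3) = 1.79 x 10^-4 M
[Ag^+] = 2s = 3.6 × 10^-4 M

3.6e-4 M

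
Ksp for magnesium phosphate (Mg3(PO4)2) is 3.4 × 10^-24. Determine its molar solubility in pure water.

7.9 × 10^-6 M

Mg3(PO4)2(s) <=> 3 Mg^2+ + 2 PO4^3-
Ksp = [Mg^2+]^3[PO4^3-]^2
With molar solubility s: [Mg^2+] = 3s, [PO4^3-] = 2s.
So Ksp = (3s)^3 × (2s)^2 = 108s^5
s^5 = 3.4 × 10^-24 / 108, so s = 7.9 × 10^-6 M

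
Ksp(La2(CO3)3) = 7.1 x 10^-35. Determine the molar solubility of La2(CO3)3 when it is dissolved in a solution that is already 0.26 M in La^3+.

La2(CO3)3(s) ⇌ 2 La^3+(aq) + 3 CO3^2-(aq)
Ksp = [La^3+]^2[CO3^2-]^3
Let s be the molar solubility in this solution. [La^3+] = 0.26 + 2s ≈ 0.26, [CO3^2-] = 3s (Ksp is small, so little additional dissolves).
Ksp ≈ (0.26)^2 × (3s)^3
s = 3.4 × 10^-12 M
Check: 2s = 6.8 x 10^-12 ≪ 0.26, so the approximation is valid.

3.4 x 10^-12 M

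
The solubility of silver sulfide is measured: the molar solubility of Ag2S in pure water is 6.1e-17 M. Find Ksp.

Ag2S(s) ⇌ 2 Ag^+ + S^2-
Let s = molar solubility. Then [Ag^+] = 2s and [S^2-] = s.
Ksp = [Ag^+]^2[S^2-]
So Ksp = (2s)^2 × s = 4s^3
With s = 6.1 x 10^-17: Ksp = 9.1 × 10^-49

9.1 × 10^-49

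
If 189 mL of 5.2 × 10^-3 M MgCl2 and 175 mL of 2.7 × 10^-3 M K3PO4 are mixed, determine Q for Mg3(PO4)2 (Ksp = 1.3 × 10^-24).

3.3e-14

Total volume = 189 + 175 = 364 mL.
[Mg^2+] = 5.2 x 10^-3 × (189/364) = 2.70 x 10^-3 M
[PO4^3-] = 2.7 × 10^-3 × (175/364) = 1.30 x 10^-3 M
Mg3(PO4)2(s) <=> 3 Mg^2+(aq) + 2 PO4^3-(aq), so Q = [Mg^2+]^3[PO4^3-]^2
Q = (2.70 x 10^-3)^3(1.30 × 10^-3)^2 = 3.3 x 10^-14
Q > Ksp, so Mg3(PO4)2 will precipitate.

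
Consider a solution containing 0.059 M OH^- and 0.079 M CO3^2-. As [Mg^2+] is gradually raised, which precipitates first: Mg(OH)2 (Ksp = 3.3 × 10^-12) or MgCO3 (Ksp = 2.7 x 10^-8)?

Mg(OH)2

Precipitation of each salt starts when its ion product equals its Ksp.
For Mg(OH)2: 3.3 × 10^-12 = (0.059)^2 × [Mg^2+]  ⇒  [Mg^2+] = 9.5 x 10^-10 M.
For MgCO3: 2.7 x 10^-8 = 0.079 × [Mg^2+]  ⇒  [Mg^2+] = 3.4 × 10^-7 M.
The salt with the lower threshold [Mg^2+] precipitates first: Mg(OH)2.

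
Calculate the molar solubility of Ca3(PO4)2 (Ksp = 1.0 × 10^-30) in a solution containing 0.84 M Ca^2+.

Ca3(PO4)2(s) <=> 3 Ca^2+ + 2 PO4^3-
Ksp = [Ca^2+]^3[PO4^3-]^2
If s mol/L dissolves here, [Ca^2+] = 0.84 + 3s ≈ 0.84, [PO4^3-] = 2s (Ksp is small, so little additional dissolves).
Ksp ≈ (0.84)^3 × (2s)^2
s = 6.5 x 10^-16 M
Check: 3s = 1.9 × 10^-15 ≪ 0.84, so the approximation is valid.

6.5 × 10^-16 M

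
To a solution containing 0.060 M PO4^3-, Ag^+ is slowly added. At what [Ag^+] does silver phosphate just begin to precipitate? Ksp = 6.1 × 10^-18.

[Ag^+] ≈ 4.7e-6 M

Ag3PO4(s) <=> 3 Ag^+ + PO4^3-
Ksp = [Ag^+]^3[PO4^3-]
Precipitation begins when Q = Ksp. With [PO4^3-] = 0.060 M:
6.1 × 10^-18 = (0.060) × [Ag^+]^3
[Ag^+] = (6.1 × 10^-18 / 6.0 × 10^-2)^(1/3) = 4.7 × 10^-6 M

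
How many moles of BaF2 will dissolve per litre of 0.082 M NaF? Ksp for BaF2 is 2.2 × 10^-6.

s ≈ 3.3 × 10^-4 M

BaF2(s) <=> Ba^2+(aq) + 2 F^-(aq)
Ksp = [Ba^2+][F^-]^2
If s mol/L dissolves here, [Ba^2+] = s, [F^-] = 0.082 + 2s ≈ 0.082 (since F^- from NaF dominates).
Ksp ≈ s × (0.082)^2
s = 3.3 x 10^-4 M
Check: 2s = 6.5 × 10^-4 ≪ 0.082, so the approximation is valid.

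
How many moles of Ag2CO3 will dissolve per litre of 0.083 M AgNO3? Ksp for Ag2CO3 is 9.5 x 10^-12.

1.4 × 10^-9 M

Ag2CO3(s) <=> 2 Ag^+ + CO3^2-
Ksp = [Ag^+]^2[CO3^2-]
Let s be the molar solubility in this solution. [Ag^+] = 0.083 + 2s ≈ 0.083, [CO3^2-] = s (since Ag^+ from AgNO3 dominates).
Ksp ≈ (0.083)^2 × s
s = 1.4 × 10^-9 M
Check: 2s = 2.8 x 10^-9 ≪ 0.083, so the approximation is valid.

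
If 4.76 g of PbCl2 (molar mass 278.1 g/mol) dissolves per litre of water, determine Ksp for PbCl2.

Molar solubility s = (4.76 g/L) / (278.1 g/mol) = 1.712 × 10^-2 M.
PbCl2(s) ⇌ Pb^2+(aq) + 2 Cl^-(aq)
For each mole of PbCl2 that dissolves: [Pb^2+] = s, [Cl^-] = 2s.
Ksp = [Pb^2+][Cl^-]^2
Ksp = s(2s)^2 = 4s^3
With s = 1.712 x 10^-2: Ksp = 2.01 x 10^-5

2.01e-5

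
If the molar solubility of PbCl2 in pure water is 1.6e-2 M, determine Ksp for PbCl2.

PbCl2(s) ⇌ Pb^2+ + 2 Cl^-
If s mol/L of PbCl2 dissolves, [Pb^2+] = s and [Cl^-] = 2s.
Ksp = [Pb^2+][Cl^-]^2
So Ksp = s × (2s)^2 = 4s^3
Ksp = 4 × (1.6 × 10^-2)^3 = 1.6 x 10^-5

Ksp ≈ 1.6 x 10^-5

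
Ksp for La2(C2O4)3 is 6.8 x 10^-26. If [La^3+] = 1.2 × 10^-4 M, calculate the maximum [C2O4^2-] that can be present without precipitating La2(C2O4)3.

La2(C2O4)3(s) ⇌ 2 La^3+ + 3 C2O4^2-
Ksp = [La^3+]^2[C2O4^2-]^3
Precipitation begins when Q = Ksp. With [La^3+] = 1.2 × 10^-4 M:
6.8 x 10^-26 = (1.2 × 10^-4)^2 × [C2O4^2-]^3
[C2O4^2-] = (6.8 x 10^-26 / 1.44 × 10^-8)^(1/3) = 1.7 × 10^-6 M

[C2O4^2-] ≈ 1.7e-6 M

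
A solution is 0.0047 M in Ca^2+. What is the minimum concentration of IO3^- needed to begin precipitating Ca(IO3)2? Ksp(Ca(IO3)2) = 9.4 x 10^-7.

Ca(IO3)2(s) ⇌ Ca^2+(aq) + 2 IO3^-(aq)
Ksp = [Ca^2+][IO3^-]^2
Precipitation begins when Q = Ksp. With [Ca^2+] = 0.0047 M:
9.4 x 10^-7 = (0.0047) × [IO3^-]^2
[IO3^-] = (9.4 x 10^-7 / 4.7 × 10^-3)^(1/2) = 1.4 × 10^-2 M

[IO3^-] = 0.014 M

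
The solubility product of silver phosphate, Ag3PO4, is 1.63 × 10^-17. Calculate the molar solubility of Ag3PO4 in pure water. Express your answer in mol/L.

Ag3PO4(s) ⇌ 3 Ag^+ + PO4^3-
Ksp = [Ag^+]^3[PO4^3-]
If s mol/L of Ag3PO4 dissolves, [Ag^+] = 3s and [PO4^3-] = s.
Substituting: Ksp = (3s)^3s = 27s^4
s^4 = 1.63 × 10^-17 / 27, so s = 2.79 × 10^-5 M

s ≈ 2.79 × 10^-5 M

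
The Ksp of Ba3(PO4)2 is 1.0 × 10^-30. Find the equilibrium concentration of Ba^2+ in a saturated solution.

Ba3(PO4)2(s) ⇌ 3 Ba^2+(aq) + 2 PO4^3-(aq)
Ksp = [Ba^2+]^3[PO4^3-]^2
With molar solubility s: [Ba^2+] = 3s, [PO4^3-] = 2s.
Ksp = (3s)^3(2s)^2 = 108s^5
s = (1.0 × 10^-30 / 108)^(1/5) = 3.92 x 10^-7 M
[Ba^2+] = 3s = 1.2 × 10^-6 M

[Ba^2+] ≈ 1.2e-6 M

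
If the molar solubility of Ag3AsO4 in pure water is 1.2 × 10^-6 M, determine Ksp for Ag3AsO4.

Ksp ≈ 5.6 x 10^-23

Ag3AsO4(s) <=> 3 Ag^+ + AsO4^3-
If s mol/L of Ag3AsO4 dissolves, [Ag^+] = 3s and [AsO4^3-] = s.
Ksp = [Ag^+]^3[AsO4^3-]
So Ksp = (3s)^3 × s = 27s^4
With s = 1.2 × 10^-6: Ksp = 5.6 x 10^-23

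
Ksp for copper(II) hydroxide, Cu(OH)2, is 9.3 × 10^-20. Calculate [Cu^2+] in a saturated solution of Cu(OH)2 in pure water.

2.9 x 10^-7 M

Cu(OH)2(s) <=> Cu^2+(aq) + 2 OH^-(aq)
Ksp = [Cu^2+][OH^-]^2
Let s = molar solubility. Then [Cu^2+] = s and [OH^-] = 2s.
Ksp = s(2s)^2 = 4s^3
Solving, s = (9.3 × 10^-20/4)^(1/3) = 2.85 × 10^-7 M
[Cu^2+] = s = 2.9 × 10^-7 M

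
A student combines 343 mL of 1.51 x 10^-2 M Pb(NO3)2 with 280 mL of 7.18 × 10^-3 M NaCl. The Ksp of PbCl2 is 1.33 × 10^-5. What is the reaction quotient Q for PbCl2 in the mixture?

8.66 × 10^-8

Total volume = 343 + 280 = 623 mL.
[Pb^2+] = 1.51 x 10^-2 × (343/623) = 8.313 x 10^-3 M
[Cl^-] = 7.18 x 10^-3 × (280/623) = 3.227 × 10^-3 M
PbCl2(s) ⇌ Pb^2+(aq) + 2 Cl^-(aq), so Q = [Pb^2+][Cl^-]^2
Q = (8.313 × 10^-3)(3.227 × 10^-3)^2 = 8.66 × 10^-8
Q < Ksp, so no precipitate of PbCl2 forms.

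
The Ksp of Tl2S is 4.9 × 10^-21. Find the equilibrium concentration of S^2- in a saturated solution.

Tl2S(s) ⇌ 2 Tl^+ + S^2-
Ksp = [Tl^+]^2[S^2-]
With molar solubility s: [Tl^+] = 2s, [S^2-] = s.
Substituting: Ksp = (2s)^2s = 4s^3
s^3 = 4.9 × 10^-21 / 4, so s = 1.07 x 10^-7 M
[S^2-] = s = 1.1 × 10^-7 M

[S^2-] = 1.1 × 10^-7 M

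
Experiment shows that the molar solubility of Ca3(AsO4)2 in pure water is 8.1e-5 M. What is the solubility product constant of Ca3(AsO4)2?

Ksp = 3.8 × 10^-19

Ca3(AsO4)2(s) <=> 3 Ca^2+(aq) + 2 AsO4^3-(aq)
If s mol/L of Ca3(AsO4)2 dissolves, [Ca^2+] = 3s and [AsO4^3-] = 2s.
Ksp = [Ca^2+]^3[AsO4^3-]^2
Substituting: Ksp = (3s)^3(2s)^2 = 108s^5
Ksp = 108 × (8.1 × 10^-5)^5 = 3.8 × 10^-19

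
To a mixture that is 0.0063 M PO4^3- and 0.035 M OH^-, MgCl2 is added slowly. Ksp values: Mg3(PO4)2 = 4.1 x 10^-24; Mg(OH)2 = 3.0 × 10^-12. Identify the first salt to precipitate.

Precipitation of each salt starts when its ion product equals its Ksp.
For Mg3(PO4)2: 4.1 x 10^-24 = (0.0063)^2 × [Mg^2+]^3  ⇒  [Mg^2+] = 4.7 × 10^-7 M.
For Mg(OH)2: 3.0 × 10^-12 = (0.035)^2 × [Mg^2+]  ⇒  [Mg^2+] = 2.4 x 10^-9 M.
The salt with the lower threshold [Mg^2+] precipitates first: Mg(OH)2.

Mg(OH)2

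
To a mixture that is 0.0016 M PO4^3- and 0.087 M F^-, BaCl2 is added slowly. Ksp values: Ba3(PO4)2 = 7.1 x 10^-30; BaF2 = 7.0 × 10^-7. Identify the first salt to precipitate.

Ba3(PO4)2

Each salt begins to precipitate when Q = Ksp, i.e. when [Ba^2+] reaches its threshold.
For Ba3(PO4)2: 7.1 x 10^-30 = (0.0016)^2 × [Ba^2+]^3  ⇒  [Ba^2+] = 1.4 × 10^-8 M.
For BaF2: 7.0 × 10^-7 = (0.087)^2 × [Ba^2+]  ⇒  [Ba^2+] = 9.2 × 10^-5 M.
The salt with the lower threshold [Ba^2+] precipitates first: Ba3(PO4)2.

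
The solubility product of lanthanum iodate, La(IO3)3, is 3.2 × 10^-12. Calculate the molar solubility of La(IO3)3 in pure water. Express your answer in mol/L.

La(IO3)3(s) ⇌ La^3+(aq) + 3 IO3^-(aq)
Ksp = [La^3+][IO3^-]^3
With molar solubility s: [La^3+] = s, [IO3^-] = 3s.
So Ksp = s × (3s)^3 = 27s^4
s^4 = 3.2 × 10^-12 / 27, so s = 5.9 × 10^-4 M

s ≈ 5.9e-4 M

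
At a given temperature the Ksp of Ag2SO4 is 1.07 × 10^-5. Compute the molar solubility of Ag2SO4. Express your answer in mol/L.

Ag2SO4(s) <=> 2 Ag^+(aq) + SO4^2-(aq)
Ksp = [Ag^+]^2[SO4^2-]
For each mole of Ag2SO4 that dissolves: [Ag^+] = 2s, [SO4^2-] = s.
Ksp = (2s)^2s = 4s^3
Solving, s = (1.07 × 10^-5/4)^(1/3) = 1.39 × 10^-2 M

s ≈ 1.39 x 10^-2 M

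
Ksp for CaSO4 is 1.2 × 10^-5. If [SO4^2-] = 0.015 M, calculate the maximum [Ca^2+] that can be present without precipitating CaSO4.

CaSO4(s) <=> Ca^2+ + SO4^2-
Ksp = [Ca^2+][SO4^2-]
Precipitation begins when Q = Ksp. With [SO4^2-] = 0.015 M:
1.2 × 10^-5 = (0.015) × [Ca^2+]
[Ca^2+] = (1.2 × 10^-5 / 1.5 × 10^-2) = 8.0 × 10^-4 M

[Ca^2+] ≈ 8.0 × 10^-4 M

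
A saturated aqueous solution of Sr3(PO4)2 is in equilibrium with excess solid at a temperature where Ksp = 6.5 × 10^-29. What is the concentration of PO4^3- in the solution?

Sr3(PO4)2(s) ⇌ 3 Sr^2+(aq) + 2 PO4^3-(aq)
Ksp = [Sr^2+]^3[PO4^3-]^2
For each mole of Sr3(PO4)2 that dissolves: [Sr^2+] = 3s, [PO4^3-] = 2s.
Ksp = (3s)^3(2s)^2 = 108s^5
s^5 = 6.5 × 10^-29 / 108, so s = 9.03 × 10^-7 M
[PO4^3-] = 2s = 1.8 × 10^-6 M

[PO4^3-] ≈ 1.8 × 10^-6 M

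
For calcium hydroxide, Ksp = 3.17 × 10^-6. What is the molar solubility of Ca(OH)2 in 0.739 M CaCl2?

Ca(OH)2(s) ⇌ Ca^2+ + 2 OH^-
Ksp = [Ca^2+][OH^-]^2
If s mol/L dissolves here, [Ca^2+] = 0.739 + s ≈ 0.739, [OH^-] = 2s (common-ion effect: Ca^2+ is already 0.739 M).
Ksp ≈ 0.739 × (2s)^2
s = 1.04 × 10^-3 M
Check: s = 1.0 x 10^-3 ≪ 0.739, so the approximation is valid.

s = 1.04 × 10^-3 M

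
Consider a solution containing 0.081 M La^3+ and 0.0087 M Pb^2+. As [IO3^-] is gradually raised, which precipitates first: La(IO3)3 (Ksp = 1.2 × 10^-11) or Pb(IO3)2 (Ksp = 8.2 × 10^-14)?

Pb(IO3)2

Each salt begins to precipitate when Q = Ksp, i.e. when [IO3^-] reaches its threshold.
For La(IO3)3: 1.2 × 10^-11 = 0.081 × [IO3^-]^3  ⇒  [IO3^-] = 5.3 × 10^-4 M.
For Pb(IO3)2: 8.2 × 10^-14 = 0.0087 × [IO3^-]^2  ⇒  [IO3^-] = 3.1 × 10^-6 M.
The salt with the lower threshold [IO3^-] precipitates first: Pb(IO3)2.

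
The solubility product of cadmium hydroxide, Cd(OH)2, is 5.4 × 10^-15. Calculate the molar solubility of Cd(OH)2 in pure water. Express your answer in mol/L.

Cd(OH)2(s) ⇌ Cd^2+(aq) + 2 OH^-(aq)
Ksp = [Cd^2+][OH^-]^2
If s mol/L of Cd(OH)2 dissolves, [Cd^2+] = s and [OH^-] = 2s.
So Ksp = s × (2s)^2 = 4s^3
Solving, s = (5.4 × 10^-15/4)^(1/3) = 1.1 × 10^-5 M

s ≈ 1.1 × 10^-5 M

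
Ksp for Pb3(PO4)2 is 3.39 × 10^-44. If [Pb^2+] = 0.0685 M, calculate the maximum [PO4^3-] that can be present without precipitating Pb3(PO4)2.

1.03 × 10^-20 M

Pb3(PO4)2(s) ⇌ 3 Pb^2+(aq) + 2 PO4^3-(aq)
Ksp = [Pb^2+]^3[PO4^3-]^2
Precipitation begins when Q = Ksp. With [Pb^2+] = 0.0685 M:
3.39 × 10^-44 = (0.0685)^3 × [PO4^3-]^2
[PO4^3-] = (3.39 × 10^-44 / 3.214 × 10^-4)^(1/2) = 1.03 × 10^-20 M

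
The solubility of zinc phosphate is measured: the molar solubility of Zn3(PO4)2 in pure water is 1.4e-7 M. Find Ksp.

Zn3(PO4)2(s) ⇌ 3 Zn^2+ + 2 PO4^3-
With molar solubility s: [Zn^2+] = 3s, [PO4^3-] = 2s.
Ksp = [Zn^2+]^3[PO4^3-]^2
Ksp = (3s)^3(2s)^2 = 108s^5
Ksp = 108 × (1.4 x 10^-7)^5 = 5.8 x 10^-33

Ksp = 5.8e-33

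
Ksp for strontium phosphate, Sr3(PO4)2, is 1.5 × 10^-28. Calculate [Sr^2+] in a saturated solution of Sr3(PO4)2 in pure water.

3.2 x 10^-6 M

Sr3(PO4)2(s) <=> 3 Sr^2+ + 2 PO4^3-
Ksp = [Sr^2+]^3[PO4^3-]^2
Let s = molar solubility. Then [Sr^2+] = 3s and [PO4^3-] = 2s.
Ksp = (3s)^3(2s)^2 = 108s^5
Solving, s = (1.5 × 10^-28/108)^(1/5) = 1.07 x 10^-6 M
[Sr^2+] = 3s = 3.2 × 10^-6 M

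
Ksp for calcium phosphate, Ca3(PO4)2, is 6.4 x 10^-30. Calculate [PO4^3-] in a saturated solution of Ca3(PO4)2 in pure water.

1.1 × 10^-6 M

Ca3(PO4)2(s) ⇌ 3 Ca^2+ + 2 PO4^3-
Ksp = [Ca^2+]^3[PO4^3-]^2
Let s = molar solubility. Then [Ca^2+] = 3s and [PO4^3-] = 2s.
So Ksp = (3s)^3 × (2s)^2 = 108s^5
s = (6.4 x 10^-30 / 108)^(1/5) = 5.68 x 10^-7 M
[PO4^3-] = 2s = 1.1 x 10^-6 M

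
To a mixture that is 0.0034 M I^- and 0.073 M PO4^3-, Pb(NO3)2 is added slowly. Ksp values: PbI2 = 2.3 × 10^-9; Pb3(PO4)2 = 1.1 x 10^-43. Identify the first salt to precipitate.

Pb3(PO4)2

Precipitation of each salt starts when its ion product equals its Ksp.
For PbI2: 2.3 × 10^-9 = (0.0034)^2 × [Pb^2+]  ⇒  [Pb^2+] = 2.0 x 10^-4 M.
For Pb3(PO4)2: 1.1 x 10^-43 = (0.073)^2 × [Pb^2+]^3  ⇒  [Pb^2+] = 2.7 × 10^-14 M.
The salt with the lower threshold [Pb^2+] precipitates first: Pb3(PO4)2.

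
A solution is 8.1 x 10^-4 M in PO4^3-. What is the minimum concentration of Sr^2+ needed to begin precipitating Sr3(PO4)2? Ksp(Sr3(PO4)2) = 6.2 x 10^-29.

Sr3(PO4)2(s) ⇌ 3 Sr^2+ + 2 PO4^3-
Ksp = [Sr^2+]^3[PO4^3-]^2
Precipitation begins when Q = Ksp. With [PO4^3-] = 8.1 x 10^-4 M:
6.2 x 10^-29 = (8.1 x 10^-4)^2 × [Sr^2+]^3
[Sr^2+] = (6.2 x 10^-29 / 6.56 x 10^-7)^(1/3) = 4.6 × 10^-8 M

[Sr^2+] = 4.6 × 10^-8 M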